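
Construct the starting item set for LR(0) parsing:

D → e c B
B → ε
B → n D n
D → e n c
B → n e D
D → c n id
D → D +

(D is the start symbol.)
First, augment the grammar with D' → D
I₀ = CLOSURE({ [D' → . D] }):
  [D' → . D] has the dot before D: add [D → . e c B], [D → . e n c], [D → . c n id], [D → . D +]
No further items can be added.

I₀ = { [D → . D +], [D → . c n id], [D → . e c B], [D → . e n c], [D' → . D] }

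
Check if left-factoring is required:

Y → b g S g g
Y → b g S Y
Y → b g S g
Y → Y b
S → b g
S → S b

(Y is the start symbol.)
Left-factoring is needed when two productions for the same non-terminal
share a common prefix on the right-hand side.

Productions for Y:
  Y → b g S g g
  Y → b g S Y
  Y → b g S g
  Y → Y b
Productions for S:
  S → b g
  S → S b

Found common prefix 'b g S' in productions for Y

Answer: Yes, Y has productions with common prefix 'b g S'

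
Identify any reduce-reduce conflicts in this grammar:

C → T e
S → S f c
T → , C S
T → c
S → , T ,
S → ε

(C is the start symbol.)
No reduce-reduce conflicts

A reduce-reduce conflict occurs when an LR(0) state has two complete items [A → α .] and [B → β .] — both call for a reduction, and with no lookahead the parser cannot choose between them.

Augment with C' → C and build the canonical LR(0) collection (I0 = CLOSURE({[C' → . C]}), then GOTO on every symbol after a dot until no new states appear). It has 13 states:
  I0: { [C → . T e], [C' → . C], [T → . , C S], [T → . c] }  — shift
  I1: { [C → . T e], [T → , . C S], [T → . , C S], [T → . c] }  — shift
  I2: { [C' → C .] }  — accept
  I3: { [C → T . e] }  — shift
  I4: { [T → c .] }  — reduce
  I5: { [C → T e .] }  — reduce
  I6: { [S → . , T ,], [S → . S f c], [S → .], [T → , C . S] }  — shift, reduce
  I7: { [S → , . T ,], [T → . , C S], [T → . c] }  — shift
  I8: { [S → S . f c], [T → , C S .] }  — shift, reduce
  I9: { [S → S f . c] }  — shift
  I10: { [S → S f c .] }  — reduce
  I11: { [S → , T . ,] }  — shift
  I12: { [S → , T , .] }  — reduce

No state contains more than one complete item.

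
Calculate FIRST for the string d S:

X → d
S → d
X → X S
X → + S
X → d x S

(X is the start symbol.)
To compute FIRST(d S), process the symbols left to right:
Symbol d is a terminal. Add 'd' and stop.
FIRST(d S) = { 'd' }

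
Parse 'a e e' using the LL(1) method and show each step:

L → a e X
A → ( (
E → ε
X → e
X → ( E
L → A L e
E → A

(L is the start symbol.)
Stack is shown with the top on the left.

Stack    Input    Action
------------------------
L $      a e e $  output L → a e X
a e X $  a e e $  match 'a'
e X $    e e $    match 'e'
X $      e $      output X → e
e $      e $      match 'e'
$        $        accept

The string is accepted.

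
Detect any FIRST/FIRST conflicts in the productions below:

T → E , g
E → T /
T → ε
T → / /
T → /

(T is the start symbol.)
A FIRST/FIRST conflict occurs when two productions N → α and N → β for the same non-terminal have FIRST(α) ∩ FIRST(β) ≠ ∅ (with ε ∈ FIRST of a nullable right-hand side, so two nullable alternatives also conflict).

FIRST sets of the non-terminals at (or reachable through a nullable prefix from) the front of some alternative:
  FIRST(E) = { '/' }

Productions for T:
  T → E , g: FIRST = { '/' }
  T → ε: FIRST = { ε }
  T → / /: FIRST = { '/' }
  T → /: FIRST = { '/' }
E has only one production, so no FIRST/FIRST conflict is possible there.

Conflict for T: T → E , g and T → / /
  Overlap: { '/' }
Conflict for T: T → E , g and T → /
  Overlap: { '/' }
Conflict for T: T → / / and T → /
  Overlap: { '/' }

Answer: Yes. T → E ',' g / T → '/' '/' on { '/' }; T → E ',' g / T → '/' on { '/' }; T → '/' '/' / T → '/' on { '/' }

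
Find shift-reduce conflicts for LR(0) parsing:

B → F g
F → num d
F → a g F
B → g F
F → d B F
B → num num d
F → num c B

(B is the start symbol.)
No shift-reduce conflicts

Augment with B' → B and build the canonical LR(0) collection (I0 = CLOSURE({[B' → . B]}), then GOTO on every symbol after a dot until no new states appear). It has 19 states:
  I0: { [B → . F g], [B → . g F], [B → . num num d], [B' → . B], [F → . a g F], [F → . d B F], [F → . num c B], [F → . num d] }  — shift
  I1: { [B' → B .] }  — accept
  I2: { [B → F . g] }  — shift
  I3: { [F → a . g F] }  — shift
  I4: { [B → . F g], [B → . g F], [B → . num num d], [F → . a g F], [F → . d B F], [F → . num c B], [F → . num d], [F → d . B F] }  — shift
  I5: { [B → g . F], [F → . a g F], [F → . d B F], [F → . num c B], [F → . num d] }  — shift
  I6: { [B → num . num d], [F → num . c B], [F → num . d] }  — shift
  I7: { [B → . F g], [B → . g F], [B → . num num d], [F → . a g F], [F → . d B F], [F → . num c B], [F → . num d], [F → num c . B] }  — shift
  I8: { [F → num d .] }  — reduce
  I9: { [B → num num . d] }  — shift
  I10: { [B → num num d .] }  — reduce
  I11: { [F → num c B .] }  — reduce
  I12: { [B → g F .] }  — reduce
  I13: { [F → num . c B], [F → num . d] }  — shift
  I14: { [F → . a g F], [F → . d B F], [F → . num c B], [F → . num d], [F → d B . F] }  — shift
  I15: { [F → d B F .] }  — reduce
  I16: { [F → . a g F], [F → . d B F], [F → . num c B], [F → . num d], [F → a g . F] }  — shift
  I17: { [F → a g F .] }  — reduce
  I18: { [B → F g .] }  — reduce

No state contains both a complete item and a shift item.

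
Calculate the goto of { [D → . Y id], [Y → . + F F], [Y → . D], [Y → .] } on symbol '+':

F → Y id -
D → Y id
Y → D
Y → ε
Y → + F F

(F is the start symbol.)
GOTO(I, '+') = CLOSURE({ [A → αX.β] : [A → α.Xβ] ∈ I, X = '+' })

Items with dot before '+', with the dot advanced:
  [Y → . + F F] → [Y → + . F F]
Closure of the advanced items:
  [Y → + . F F] has the dot before F: add [F → . Y id -]
  [F → . Y id -] has the dot before Y: add [Y → . D], [Y → .], [Y → . + F F]
  [Y → . D] has the dot before D: add [D → . Y id]

GOTO = { [D → . Y id], [F → . Y id -], [Y → + . F F], [Y → . + F F], [Y → . D], [Y → .] }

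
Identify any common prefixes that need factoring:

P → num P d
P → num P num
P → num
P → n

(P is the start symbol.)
Yes, P has productions with common prefix 'num'

Left-factoring is needed when two productions for the same non-terminal
share a common prefix on the right-hand side.

Productions for P:
  P → num P d
  P → num P num
  P → num
  P → n

Found common prefix 'num' in productions for P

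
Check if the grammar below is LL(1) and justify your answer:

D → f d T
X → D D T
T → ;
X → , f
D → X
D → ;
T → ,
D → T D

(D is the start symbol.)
No. Predict set conflict for D: { 'f' }

A grammar is LL(1) if for each non-terminal N with multiple productions, the predict sets of those productions are pairwise disjoint, where PREDICT(N → α) = (FIRST(α) \ {ε}) ∪ (FOLLOW(N) if α ⇒* ε).

Relevant sets:
  FIRST(X) = { ',', ';', 'f' }
  FIRST(T) = { ',', ';' }
  FIRST(D) = { ',', ';', 'f' }

For D:
  PREDICT(D → f d T) = { 'f' }
  PREDICT(D → X) = { ',', ';', 'f' }
  PREDICT(D → ';') = { ';' }
  PREDICT(D → T D) = { ',', ';' }
For X:
  PREDICT(X → D D T) = { ',', ';', 'f' }
  PREDICT(X → ',' f) = { ',' }
For T:
  PREDICT(T → ';') = { ';' }
  PREDICT(T → ',') = { ',' }

Conflict found: Predict set conflict for D: { 'f' }
The grammar is NOT LL(1).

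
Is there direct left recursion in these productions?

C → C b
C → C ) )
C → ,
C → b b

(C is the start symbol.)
Yes, C is left-recursive

Direct left recursion occurs when N → N α for some non-terminal N (the right-hand side begins with the left-hand side itself).

C → C b: LEFT RECURSIVE (starts with C)
C → C ) ): LEFT RECURSIVE (starts with C)
C → ,: starts with ','
C → b b: starts with b

The grammar has direct left recursion on: C.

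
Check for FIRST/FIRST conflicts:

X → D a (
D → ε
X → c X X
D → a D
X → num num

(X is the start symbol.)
FIRST sets of the non-terminals at (or reachable through a nullable prefix from) the front of some alternative:
  FIRST(D) = { 'a', ε }

Productions for X:
  X → D a (: FIRST = { 'a' }
  X → c X X: FIRST = { 'c' }
  X → num num: FIRST = { 'num' }
Productions for D:
  D → ε: FIRST = { ε }
  D → a D: FIRST = { 'a' }

All alternatives of each non-terminal have pairwise disjoint FIRST sets.

Answer: No FIRST/FIRST conflicts.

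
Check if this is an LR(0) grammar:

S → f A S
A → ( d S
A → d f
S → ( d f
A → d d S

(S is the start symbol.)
A grammar is LR(0) if no state in the canonical LR(0) collection has:
  - both a shift item (dot before a terminal) and a complete item (shift-reduce conflict), or
  - two or more complete items (reduce-reduce conflict; the accept item [S' → S .] counts as a complete item here).

Augment with S' → S and build the canonical LR(0) collection (I0 = CLOSURE({[S' → . S]}), then GOTO on every symbol after a dot until no new states appear). It has 15 states:
  I0: { [S → . ( d f], [S → . f A S], [S' → . S] }  — shift
  I1: { [S → ( . d f] }  — shift
  I2: { [S' → S .] }  — accept
  I3: { [A → . ( d S], [A → . d d S], [A → . d f], [S → f . A S] }  — shift
  I4: { [A → ( . d S] }  — shift
  I5: { [S → . ( d f], [S → . f A S], [S → f A . S] }  — shift
  I6: { [A → d . d S], [A → d . f] }  — shift
  I7: { [A → d d . S], [S → . ( d f], [S → . f A S] }  — shift
  I8: { [A → d f .] }  — reduce
  I9: { [A → d d S .] }  — reduce
  I10: { [S → f A S .] }  — reduce
  I11: { [A → ( d . S], [S → . ( d f], [S → . f A S] }  — shift
  I12: { [A → ( d S .] }  — reduce
  I13: { [S → ( d . f] }  — shift
  I14: { [S → ( d f .] }  — reduce

Every state is either a pure shift/goto state or contains exactly one complete item and nothing to shift — no conflicts. The grammar is LR(0).

Answer: Yes, the grammar is LR(0)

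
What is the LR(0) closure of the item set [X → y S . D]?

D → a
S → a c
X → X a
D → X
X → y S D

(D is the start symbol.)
{ [D → . X], [D → . a], [X → . X a], [X → . y S D], [X → y S . D] }

Start with: [X → y S . D]
  [X → y S . D] has the dot before D: add [D → . a], [D → . X]
  [D → . X] has the dot before X: add [X → . X a], [X → . y S D]
No further items can be added.

CLOSURE = { [D → . X], [D → . a], [X → . X a], [X → . y S D], [X → y S . D] }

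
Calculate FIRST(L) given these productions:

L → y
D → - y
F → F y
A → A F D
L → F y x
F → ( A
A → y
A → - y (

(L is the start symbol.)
FIRST sets of the other non-terminals involved (by the same procedure, iterated to a fixed point):
  FIRST(F) = { '(' }

From L → y:
  - y is a terminal: add 'y' and stop
From L → F y x:
  - F is a non-terminal: add FIRST(F) \ {ε} = { '(' }
    F is not nullable, so stop

Collecting: FIRST(L) = { '(', 'y' }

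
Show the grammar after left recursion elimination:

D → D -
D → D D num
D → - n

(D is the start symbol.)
D → - n D'
D' → - D'
D' → D num D'
D' → ε

D is directly left-recursive. The standard transformation for
  A → A α₁ | ... | A α_m | β₁ | ... | β_n
is
  A  → β₁ A' | ... | β_n A'
  A' → α₁ A' | ... | α_m A' | ε

D → - n becomes D → - n D'
D → D - becomes D' → - D'
D → D D num becomes D' → D num D'
Add D' → ε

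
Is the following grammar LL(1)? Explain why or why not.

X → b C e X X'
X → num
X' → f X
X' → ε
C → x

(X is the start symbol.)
Relevant sets:
  FOLLOW(X') = { $, 'f' }

For X:
  PREDICT(X → b C e X X') = { 'b' }
  PREDICT(X → num) = { 'num' }
For X':
  PREDICT(X' → f X) = { 'f' }
  PREDICT(X' → ε) = { $, 'f' }
C has a single production, so nothing to check there.

Conflict found: Predict set conflict for X': { 'f' }
The grammar is NOT LL(1).

Answer: No. Predict set conflict for X': { 'f' }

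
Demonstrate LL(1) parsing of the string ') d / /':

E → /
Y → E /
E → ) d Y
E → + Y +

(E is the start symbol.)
Stack is shown with the top on the left.

Stack    Input      Action
--------------------------
E $      ) d / / $  output E → ) d Y
) d Y $  ) d / / $  match ')'
d Y $    d / / $    match 'd'
Y $      / / $      output Y → E /
E / $    / / $      output E → /
/ / $    / / $      match '/'
/ $      / $        match '/'
$        $          accept

The string is accepted.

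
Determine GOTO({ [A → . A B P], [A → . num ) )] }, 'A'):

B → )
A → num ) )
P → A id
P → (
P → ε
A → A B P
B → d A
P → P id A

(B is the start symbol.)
GOTO(I, 'A') = CLOSURE({ [A → αX.β] : [A → α.Xβ] ∈ I, X = 'A' })

Items with dot before 'A', with the dot advanced:
  [A → . A B P] → [A → A . B P]
Closure of the advanced items:
  [A → A . B P] has the dot before B: add [B → . )], [B → . d A]

GOTO = { [A → A . B P], [B → . )], [B → . d A] }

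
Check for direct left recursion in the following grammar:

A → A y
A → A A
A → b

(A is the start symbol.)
Yes, A is left-recursive

Direct left recursion occurs when N → N α for some non-terminal N (the right-hand side begins with the left-hand side itself).

A → A y: LEFT RECURSIVE (starts with A)
A → A A: LEFT RECURSIVE (starts with A)
A → b: starts with b

The grammar has direct left recursion on: A.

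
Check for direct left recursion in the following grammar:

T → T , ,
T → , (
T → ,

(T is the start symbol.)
T → T , ,: LEFT RECURSIVE (starts with T)
T → , (: starts with ','
T → ,: starts with ','

The grammar has direct left recursion on: T.

Answer: Yes, T is left-recursive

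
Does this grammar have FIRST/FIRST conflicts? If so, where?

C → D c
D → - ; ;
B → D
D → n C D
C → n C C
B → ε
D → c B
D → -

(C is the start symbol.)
A FIRST/FIRST conflict occurs when two productions N → α and N → β for the same non-terminal have FIRST(α) ∩ FIRST(β) ≠ ∅ (with ε ∈ FIRST of a nullable right-hand side, so two nullable alternatives also conflict).

FIRST sets of the non-terminals at (or reachable through a nullable prefix from) the front of some alternative:
  FIRST(D) = { '-', 'c', 'n' }

Productions for C:
  C → D c: FIRST = { '-', 'c', 'n' }
  C → n C C: FIRST = { 'n' }
Productions for D:
  D → - ; ;: FIRST = { '-' }
  D → n C D: FIRST = { 'n' }
  D → c B: FIRST = { 'c' }
  D → -: FIRST = { '-' }
Productions for B:
  B → D: FIRST = { '-', 'c', 'n' }
  B → ε: FIRST = { ε }

Conflict for C: C → D c and C → n C C
  Overlap: { 'n' }
Conflict for D: D → - ; ; and D → -
  Overlap: { '-' }

Answer: Yes. C → D c / C → n C C on { 'n' }; D → '-' ';' ';' / D → '-' on { '-' }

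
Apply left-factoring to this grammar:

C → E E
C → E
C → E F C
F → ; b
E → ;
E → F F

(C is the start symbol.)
C → E C'
C' → E
C' → ε
C' → F C
F → ; b
E → ;
E → F F

Left-factoring transforms A → αβ₁ | αβ₂ into A → αA' and A' → β₁ | β₂
(α is the longest common prefix among the alternatives). Repeat until
no nonterminal has two alternatives with a common prefix.

Round 1: C has alternatives sharing prefix 'E'. Introduce C': C → E C'
  Add: C' → E
  Add: C' → ε
  Add: C' → F C

No remaining common prefixes — done.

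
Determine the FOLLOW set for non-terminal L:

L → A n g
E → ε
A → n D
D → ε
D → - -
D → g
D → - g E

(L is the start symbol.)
{ $ }

To compute FOLLOW(L), find every occurrence of L on a right-hand side N → α L β: add FIRST(β) \ {ε}, and if β is empty or nullable also add FOLLOW(N). Iterate to a fixed point.

L is the start symbol, so $ ∈ FOLLOW(L).
L does not occur on any right-hand side.

Taking the union: FOLLOW(L) = { $ }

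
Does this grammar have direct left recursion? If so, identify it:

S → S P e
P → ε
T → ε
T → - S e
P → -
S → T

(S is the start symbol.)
Direct left recursion occurs when N → N α for some non-terminal N (the right-hand side begins with the left-hand side itself).

S → S P e: LEFT RECURSIVE (starts with S)
P → ε: starts with ε
T → ε: starts with ε
T → - S e: starts with '-'
P → -: starts with '-'
S → T: starts with T

The grammar has direct left recursion on: S.

Answer: Yes, S is left-recursive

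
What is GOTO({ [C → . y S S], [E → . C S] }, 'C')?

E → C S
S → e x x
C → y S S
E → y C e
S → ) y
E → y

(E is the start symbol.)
{ [E → C . S], [S → . ) y], [S → . e x x] }

GOTO(I, 'C') = CLOSURE({ [A → αX.β] : [A → α.Xβ] ∈ I, X = 'C' })

Items with dot before 'C', with the dot advanced:
  [E → . C S] → [E → C . S]
Closure of the advanced items:
  [E → C . S] has the dot before S: add [S → . e x x], [S → . ) y]

GOTO = { [E → C . S], [S → . ) y], [S → . e x x] }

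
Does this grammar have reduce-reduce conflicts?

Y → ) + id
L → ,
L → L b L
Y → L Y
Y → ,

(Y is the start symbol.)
A reduce-reduce conflict occurs when an LR(0) state has two complete items [A → α .] and [B → β .] — both call for a reduction, and with no lookahead the parser cannot choose between them.

Augment with Y' → Y and build the canonical LR(0) collection (I0 = CLOSURE({[Y' → . Y]}), then GOTO on every symbol after a dot until no new states appear). It has 11 states:
  I0: { [L → . ,], [L → . L b L], [Y → . ) + id], [Y → . ,], [Y → . L Y], [Y' → . Y] }  — shift
  I1: { [Y → ) . + id] }  — shift
  I2: { [L → , .], [Y → , .] }  — 2 reduces
  I3: { [L → . ,], [L → . L b L], [L → L . b L], [Y → . ) + id], [Y → . ,], [Y → . L Y], [Y → L . Y] }  — shift
  I4: { [Y' → Y .] }  — accept
  I5: { [Y → L Y .] }  — reduce
  I6: { [L → . ,], [L → . L b L], [L → L b . L] }  — shift
  I7: { [L → , .] }  — reduce
  I8: { [L → L . b L], [L → L b L .] }  — shift, reduce
  I9: { [Y → ) + . id] }  — shift
  I10: { [Y → ) + id .] }  — reduce

I2 contains complete items [L → , .], [Y → , .] — reduce-reduce conflict.

Answer: Yes — I2: [L → , .] vs [Y → , .]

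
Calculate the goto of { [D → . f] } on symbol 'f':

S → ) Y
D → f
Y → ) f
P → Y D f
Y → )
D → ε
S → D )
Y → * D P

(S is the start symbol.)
{ [D → f .] }

GOTO(I, 'f') = CLOSURE({ [A → αX.β] : [A → α.Xβ] ∈ I, X = 'f' })

Items with dot before 'f', with the dot advanced:
  [D → . f] → [D → f .]
Closure adds nothing (no advanced item has the dot before a non-terminal).

GOTO = { [D → f .] }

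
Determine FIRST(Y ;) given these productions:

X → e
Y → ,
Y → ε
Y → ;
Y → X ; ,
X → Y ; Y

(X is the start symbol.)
FIRST sets of the non-terminals involved (from the grammar, by fixed-point iteration):
  FIRST(Y) = { ',', ';', 'e', ε }

To compute FIRST(Y ;), process the symbols left to right:
Symbol Y is a non-terminal. Add FIRST(Y) \ {ε} = { ',', ';', 'e' }
Y is nullable (ε ∈ FIRST(Y)), continue to the next symbol.
Symbol ; is a terminal. Add ';' and stop.
FIRST(Y ;) = { ',', ';', 'e' }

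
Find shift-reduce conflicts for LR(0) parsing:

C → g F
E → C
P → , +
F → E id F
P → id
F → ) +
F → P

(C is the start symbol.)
Augment with C' → C and build the canonical LR(0) collection (I0 = CLOSURE({[C' → . C]}), then GOTO on every symbol after a dot until no new states appear). It has 14 states:
  I0: { [C → . g F], [C' → . C] }  — shift
  I1: { [C' → C .] }  — accept
  I2: { [C → . g F], [C → g . F], [E → . C], [F → . ) +], [F → . E id F], [F → . P], [P → . , +], [P → . id] }  — shift
  I3: { [F → ) . +] }  — shift
  I4: { [P → , . +] }  — shift
  I5: { [E → C .] }  — reduce
  I6: { [F → E . id F] }  — shift
  I7: { [C → g F .] }  — reduce
  I8: { [F → P .] }  — reduce
  I9: { [P → id .] }  — reduce
  I10: { [C → . g F], [E → . C], [F → . ) +], [F → . E id F], [F → . P], [F → E id . F], [P → . , +], [P → . id] }  — shift
  I11: { [F → E id F .] }  — reduce
  I12: { [P → , + .] }  — reduce
  I13: { [F → ) + .] }  — reduce

No state contains both a complete item and a shift item.

Answer: No shift-reduce conflicts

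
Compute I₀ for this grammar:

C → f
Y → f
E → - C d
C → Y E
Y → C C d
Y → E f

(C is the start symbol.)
First, augment the grammar with C' → C
I₀ = CLOSURE({ [C' → . C] }):
  [C' → . C] has the dot before C: add [C → . f], [C → . Y E]
  [C → . Y E] has the dot before Y: add [Y → . f], [Y → . C C d], [Y → . E f]
  [Y → . E f] has the dot before E: add [E → . - C d]
No further items can be added.

I₀ = { [C → . Y E], [C → . f], [C' → . C], [E → . - C d], [Y → . C C d], [Y → . E f], [Y → . f] }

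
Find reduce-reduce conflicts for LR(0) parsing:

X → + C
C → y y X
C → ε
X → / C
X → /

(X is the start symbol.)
A reduce-reduce conflict occurs when an LR(0) state has two complete items [A → α .] and [B → β .] — both call for a reduction, and with no lookahead the parser cannot choose between them.

Augment with X' → X and build the canonical LR(0) collection (I0 = CLOSURE({[X' → . X]}), then GOTO on every symbol after a dot until no new states appear). It has 9 states:
  I0: { [X → . + C], [X → . / C], [X → . /], [X' → . X] }  — shift
  I1: { [C → . y y X], [C → .], [X → + . C] }  — shift, reduce
  I2: { [C → . y y X], [C → .], [X → / . C], [X → / .] }  — shift, 2 reduces
  I3: { [X' → X .] }  — accept
  I4: { [X → / C .] }  — reduce
  I5: { [C → y . y X] }  — shift
  I6: { [C → y y . X], [X → . + C], [X → . / C], [X → . /] }  — shift
  I7: { [C → y y X .] }  — reduce
  I8: { [X → + C .] }  — reduce

I2 contains complete items [C → .], [X → / .] — reduce-reduce conflict.

Answer: Yes — I2: [C → .] vs [X → / .]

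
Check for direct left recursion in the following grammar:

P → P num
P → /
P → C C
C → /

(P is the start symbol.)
Yes, P is left-recursive

P → P num: LEFT RECURSIVE (starts with P)
P → /: starts with '/'
P → C C: starts with C
C → /: starts with '/'

The grammar has direct left recursion on: P.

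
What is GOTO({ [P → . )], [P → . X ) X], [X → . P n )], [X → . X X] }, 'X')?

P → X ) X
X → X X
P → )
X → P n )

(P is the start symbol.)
{ [P → . )], [P → . X ) X], [P → X . ) X], [X → . P n )], [X → . X X], [X → X . X] }

GOTO(I, 'X') = CLOSURE({ [A → αX.β] : [A → α.Xβ] ∈ I, X = 'X' })

Items with dot before 'X', with the dot advanced:
  [P → . X ) X] → [P → X . ) X]
  [X → . X X] → [X → X . X]
Closure of the advanced items:
  [X → X . X] has the dot before X: add [X → . X X], [X → . P n )]
  [X → . P n )] has the dot before P: add [P → . X ) X], [P → . )]

GOTO = { [P → . )], [P → . X ) X], [P → X . ) X], [X → . P n )], [X → . X X], [X → X . X] }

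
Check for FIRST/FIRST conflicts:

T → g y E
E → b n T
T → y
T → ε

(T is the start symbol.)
Productions for T:
  T → g y E: FIRST = { 'g' }
  T → y: FIRST = { 'y' }
  T → ε: FIRST = { ε }
E has only one production, so no FIRST/FIRST conflict is possible there.

All alternatives of each non-terminal have pairwise disjoint FIRST sets.

Answer: No FIRST/FIRST conflicts.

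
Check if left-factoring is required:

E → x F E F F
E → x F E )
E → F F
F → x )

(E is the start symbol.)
Left-factoring is needed when two productions for the same non-terminal
share a common prefix on the right-hand side.

Productions for E:
  E → x F E F F
  E → x F E )
  E → F F

Found common prefix 'x F E' in productions for E

Answer: Yes, E has productions with common prefix 'x F E'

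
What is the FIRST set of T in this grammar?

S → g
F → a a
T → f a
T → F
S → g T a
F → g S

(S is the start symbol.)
{ 'a', 'f', 'g' }

To compute FIRST(T), examine every production with T on the left-hand side, reading each right-hand side left to right until a non-nullable symbol is reached.

FIRST sets of the other non-terminals involved (by the same procedure, iterated to a fixed point):
  FIRST(F) = { 'a', 'g' }

From T → f a:
  - f is a terminal: add 'f' and stop
From T → F:
  - F is a non-terminal: add FIRST(F) \ {ε} = { 'a', 'g' }
    F is not nullable, so stop

Collecting: FIRST(T) = { 'a', 'f', 'g' }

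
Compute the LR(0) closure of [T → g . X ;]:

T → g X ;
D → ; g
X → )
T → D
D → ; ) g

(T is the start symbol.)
{ [T → g . X ;], [X → . )] }

To compute CLOSURE, for each item [A → α.Bβ] where B is a non-terminal, add [B → .γ] for all productions B → γ; repeat for the newly added items until nothing changes.

Start with: [T → g . X ;]
  [T → g . X ;] has the dot before X: add [X → . )]
No further items can be added.

CLOSURE = { [T → g . X ;], [X → . )] }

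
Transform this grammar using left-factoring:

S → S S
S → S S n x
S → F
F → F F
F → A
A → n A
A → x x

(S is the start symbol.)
S → S S S'
S' → ε
S' → n x
S → F
F → F F
F → A
A → n A
A → x x

Left-factoring transforms A → αβ₁ | αβ₂ into A → αA' and A' → β₁ | β₂
(α is the longest common prefix among the alternatives). Repeat until
no nonterminal has two alternatives with a common prefix.

Round 1: S has alternatives sharing prefix 'S S'. Introduce S': S → S S S'
  Add: S' → ε
  Add: S' → n x

No remaining common prefixes — done.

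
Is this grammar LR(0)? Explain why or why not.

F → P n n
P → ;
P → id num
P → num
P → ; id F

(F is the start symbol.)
No. Shift-reduce conflict between [P → ; .] and [P → ; . id F]

A grammar is LR(0) if no state in the canonical LR(0) collection has:
  - both a shift item (dot before a terminal) and a complete item (shift-reduce conflict), or
  - two or more complete items (reduce-reduce conflict; the accept item [F' → F .] counts as a complete item here).

Augment with F' → F and build the canonical LR(0) collection (I0 = CLOSURE({[F' → . F]}), then GOTO on every symbol after a dot until no new states appear). It has 11 states:
  I0: { [F → . P n n], [F' → . F], [P → . ; id F], [P → . ;], [P → . id num], [P → . num] }  — shift
  I1: { [P → ; . id F], [P → ; .] }  — shift, reduce
  I2: { [F' → F .] }  — accept
  I3: { [F → P . n n] }  — shift
  I4: { [P → id . num] }  — shift
  I5: { [P → num .] }  — reduce
  I6: { [P → id num .] }  — reduce
  I7: { [F → P n . n] }  — shift
  I8: { [F → P n n .] }  — reduce
  I9: { [F → . P n n], [P → . ; id F], [P → . ;], [P → . id num], [P → . num], [P → ; id . F] }  — shift
  I10: { [P → ; id F .] }  — reduce

Conflict in state I1:
  Shift-reduce conflict between [P → ; .] and [P → ; . id F]
So the grammar is NOT LR(0).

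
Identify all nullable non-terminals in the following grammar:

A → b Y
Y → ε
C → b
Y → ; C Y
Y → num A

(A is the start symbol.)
ε-productions: Y → ε
So Y is immediately nullable.
No further non-terminal can be added: every production for the remaining non-terminals contains a terminal or a non-nullable non-terminal.
Nullable = { 'Y' }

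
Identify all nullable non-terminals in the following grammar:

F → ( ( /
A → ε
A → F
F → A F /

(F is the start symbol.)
ε-productions: A → ε
So A is immediately nullable.
No further non-terminal can be added: every production for the remaining non-terminals contains a terminal or a non-nullable non-terminal.
Nullable = { 'A' }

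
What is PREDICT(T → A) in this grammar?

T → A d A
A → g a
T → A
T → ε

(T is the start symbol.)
{ 'g' }

PREDICT(T → A) = (FIRST(RHS) \ {ε}) ∪ (FOLLOW(T) if ε ∈ FIRST(RHS), i.e. RHS ⇒* ε)
FIRST(A) = { 'g' }
FIRST(A) = { 'g' }
ε ∉ FIRST(A), so FOLLOW(T) is not added.
PREDICT(T → A) = { 'g' }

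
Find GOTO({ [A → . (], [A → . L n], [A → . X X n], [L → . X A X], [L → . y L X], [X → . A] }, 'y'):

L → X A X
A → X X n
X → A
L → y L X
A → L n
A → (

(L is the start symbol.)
GOTO(I, 'y') = CLOSURE({ [A → αX.β] : [A → α.Xβ] ∈ I, X = 'y' })

Items with dot before 'y', with the dot advanced:
  [L → . y L X] → [L → y . L X]
Closure of the advanced items:
  [L → y . L X] has the dot before L: add [L → . X A X], [L → . y L X]
  [L → . X A X] has the dot before X: add [X → . A]
  [X → . A] has the dot before A: add [A → . X X n], [A → . L n], [A → . (]

GOTO = { [A → . (], [A → . L n], [A → . X X n], [L → . X A X], [L → . y L X], [L → y . L X], [X → . A] }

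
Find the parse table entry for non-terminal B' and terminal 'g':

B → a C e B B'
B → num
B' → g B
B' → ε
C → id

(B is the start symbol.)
To find M[B', 'g'], we find productions for B' where 'g' is in the predict set (PREDICT(N → α) = (FIRST(α) \ {ε}) ∪ (FOLLOW(N) if α ⇒* ε)).

Relevant sets:
  FOLLOW(B') = { $, 'g' }

B' → g B: PREDICT = { 'g' }
  'g' is in predict set, so this production goes in M[B', 'g']
B' → ε: PREDICT = { $, 'g' }
  'g' is in predict set, so this production goes in M[B', 'g']

M[B', 'g'] = B' → g B, B' → ε  (a multiply-defined cell — the grammar is not LL(1))

Answer: B' → g B, B' → ε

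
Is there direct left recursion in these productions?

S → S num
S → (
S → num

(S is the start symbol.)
Yes, S is left-recursive

S → S num: LEFT RECURSIVE (starts with S)
S → (: starts with '('
S → num: starts with num

The grammar has direct left recursion on: S.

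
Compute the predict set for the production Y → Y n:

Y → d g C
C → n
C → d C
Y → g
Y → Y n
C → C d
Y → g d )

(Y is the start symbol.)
{ 'd', 'g' }

PREDICT(Y → Y n) = (FIRST(RHS) \ {ε}) ∪ (FOLLOW(Y) if ε ∈ FIRST(RHS), i.e. RHS ⇒* ε)
FIRST(Y) = { 'd', 'g' }
FIRST(Y n) = { 'd', 'g' }
ε ∉ FIRST(Y n), so FOLLOW(Y) is not added.
PREDICT(Y → Y n) = { 'd', 'g' }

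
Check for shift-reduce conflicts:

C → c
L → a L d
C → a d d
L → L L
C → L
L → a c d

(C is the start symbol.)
Augment with C' → C and build the canonical LR(0) collection (I0 = CLOSURE({[C' → . C]}), then GOTO on every symbol after a dot until no new states appear). It has 13 states:
  I0: { [C → . L], [C → . a d d], [C → . c], [C' → . C], [L → . L L], [L → . a L d], [L → . a c d] }  — shift
  I1: { [C' → C .] }  — accept
  I2: { [C → L .], [L → . L L], [L → . a L d], [L → . a c d], [L → L . L] }  — shift, reduce
  I3: { [C → a . d d], [L → . L L], [L → . a L d], [L → . a c d], [L → a . L d], [L → a . c d] }  — shift
  I4: { [C → c .] }  — reduce
  I5: { [L → . L L], [L → . a L d], [L → . a c d], [L → L . L], [L → a L . d] }  — shift
  I6: { [L → . L L], [L → . a L d], [L → . a c d], [L → a . L d], [L → a . c d] }  — shift
  I7: { [L → a c . d] }  — shift
  I8: { [C → a d . d] }  — shift
  I9: { [C → a d d .] }  — reduce
  I10: { [L → a c d .] }  — reduce
  I11: { [L → . L L], [L → . a L d], [L → . a c d], [L → L . L], [L → L L .] }  — shift, reduce
  I12: { [L → a L d .] }  — reduce

I2 contains reduce item [C → L .] and shift items [L → . a L d], [L → . a c d] — shift-reduce conflict.
I11 contains reduce item [L → L L .] and shift items [L → . a L d], [L → . a c d] — shift-reduce conflict.

Answer: Yes — I2: [C → L .] vs [L → . a L d]; I11: [L → L L .] vs [L → . a L d]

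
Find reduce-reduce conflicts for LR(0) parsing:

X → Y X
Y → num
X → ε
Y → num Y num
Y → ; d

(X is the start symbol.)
Augment with X' → X and build the canonical LR(0) collection (I0 = CLOSURE({[X' → . X]}), then GOTO on every symbol after a dot until no new states appear). It has 9 states:
  I0: { [X → . Y X], [X → .], [X' → . X], [Y → . ; d], [Y → . num Y num], [Y → . num] }  — shift, reduce
  I1: { [Y → ; . d] }  — shift
  I2: { [X' → X .] }  — accept
  I3: { [X → . Y X], [X → .], [X → Y . X], [Y → . ; d], [Y → . num Y num], [Y → . num] }  — shift, reduce
  I4: { [Y → . ; d], [Y → . num Y num], [Y → . num], [Y → num . Y num], [Y → num .] }  — shift, reduce
  I5: { [Y → num Y . num] }  — shift
  I6: { [Y → num Y num .] }  — reduce
  I7: { [X → Y X .] }  — reduce
  I8: { [Y → ; d .] }  — reduce

No state contains more than one complete item.

Answer: No reduce-reduce conflicts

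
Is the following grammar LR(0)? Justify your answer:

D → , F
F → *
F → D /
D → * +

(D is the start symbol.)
No. Shift-reduce conflict between [F → * .] and [D → * . +]

A grammar is LR(0) if no state in the canonical LR(0) collection has:
  - both a shift item (dot before a terminal) and a complete item (shift-reduce conflict), or
  - two or more complete items (reduce-reduce conflict; the accept item [D' → D .] counts as a complete item here).

Augment with D' → D and build the canonical LR(0) collection (I0 = CLOSURE({[D' → . D]}), then GOTO on every symbol after a dot until no new states appear). It has 9 states:
  I0: { [D → . * +], [D → . , F], [D' → . D] }  — shift
  I1: { [D → * . +] }  — shift
  I2: { [D → , . F], [D → . * +], [D → . , F], [F → . *], [F → . D /] }  — shift
  I3: { [D' → D .] }  — accept
  I4: { [D → * . +], [F → * .] }  — shift, reduce
  I5: { [F → D . /] }  — shift
  I6: { [D → , F .] }  — reduce
  I7: { [F → D / .] }  — reduce
  I8: { [D → * + .] }  — reduce

Conflict in state I4:
  Shift-reduce conflict between [F → * .] and [D → * . +]
So the grammar is NOT LR(0).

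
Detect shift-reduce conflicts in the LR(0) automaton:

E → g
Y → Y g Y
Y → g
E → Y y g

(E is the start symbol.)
Yes — I7: [Y → Y g Y .] vs [Y → Y . g Y]

A shift-reduce conflict occurs when an LR(0) state has both:
  - a complete (reduce) item [A → α .] (dot at the end), and
  - a shift item [B → β . c γ] (dot before a terminal).

Augment with E' → E and build the canonical LR(0) collection (I0 = CLOSURE({[E' → . E]}), then GOTO on every symbol after a dot until no new states appear). It has 9 states:
  I0: { [E → . Y y g], [E → . g], [E' → . E], [Y → . Y g Y], [Y → . g] }  — shift
  I1: { [E' → E .] }  — accept
  I2: { [E → Y . y g], [Y → Y . g Y] }  — shift
  I3: { [E → g .], [Y → g .] }  — 2 reduces
  I4: { [Y → . Y g Y], [Y → . g], [Y → Y g . Y] }  — shift
  I5: { [E → Y y . g] }  — shift
  I6: { [E → Y y g .] }  — reduce
  I7: { [Y → Y . g Y], [Y → Y g Y .] }  — shift, reduce
  I8: { [Y → g .] }  — reduce

I7 contains reduce item [Y → Y g Y .] and shift item [Y → Y . g Y] — shift-reduce conflict.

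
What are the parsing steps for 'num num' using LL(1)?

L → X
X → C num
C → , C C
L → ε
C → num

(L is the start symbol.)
LL(1) parsing maintains a stack (initially the start symbol over $) and the input. At each step: if the stack top is a terminal, match it against the current input token; if it is a non-terminal N, replace it with the RHS of M[N, lookahead] (the unique production whose predict set contains the lookahead).

Stack is shown with the top on the left.

Stack      Input      Action
----------------------------
L $        num num $  output L → X
X $        num num $  output X → C num
C num $    num num $  output C → num
num num $  num num $  match 'num'
num $      num $      match 'num'
$          $          accept

The string is accepted.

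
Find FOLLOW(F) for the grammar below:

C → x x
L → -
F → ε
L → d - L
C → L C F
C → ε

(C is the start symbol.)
To compute FOLLOW(F), find every occurrence of F on a right-hand side N → α F β: add FIRST(β) \ {ε}, and if β is empty or nullable also add FOLLOW(N). Iterate to a fixed point.

In C → L C F: F is at the end, add FOLLOW(C)

The FOLLOW sets referred to above (computed the same way, to a fixed point):
  FOLLOW(C) = { $ }

Taking the union: FOLLOW(F) = { $ }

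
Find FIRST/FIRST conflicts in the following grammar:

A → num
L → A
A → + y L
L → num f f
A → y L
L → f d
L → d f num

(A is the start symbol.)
Yes. L → A / L → num f f on { 'num' }

FIRST sets of the non-terminals at (or reachable through a nullable prefix from) the front of some alternative:
  FIRST(A) = { '+', 'num', 'y' }

Productions for A:
  A → num: FIRST = { 'num' }
  A → + y L: FIRST = { '+' }
  A → y L: FIRST = { 'y' }
Productions for L:
  L → A: FIRST = { '+', 'num', 'y' }
  L → num f f: FIRST = { 'num' }
  L → f d: FIRST = { 'f' }
  L → d f num: FIRST = { 'd' }

Conflict for L: L → A and L → num f f
  Overlap: { 'num' }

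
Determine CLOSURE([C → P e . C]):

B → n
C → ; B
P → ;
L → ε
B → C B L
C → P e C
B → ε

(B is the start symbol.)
{ [C → . ; B], [C → . P e C], [C → P e . C], [P → . ;] }

To compute CLOSURE, for each item [A → α.Bβ] where B is a non-terminal, add [B → .γ] for all productions B → γ; repeat for the newly added items until nothing changes.

Start with: [C → P e . C]
  [C → P e . C] has the dot before C: add [C → . ; B], [C → . P e C]
  [C → . P e C] has the dot before P: add [P → . ;]
No further items can be added.

CLOSURE = { [C → . ; B], [C → . P e C], [C → P e . C], [P → . ;] }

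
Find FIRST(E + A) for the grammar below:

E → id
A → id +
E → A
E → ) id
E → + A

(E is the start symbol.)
{ ')', '+', 'id' }

FIRST sets of the non-terminals involved (from the grammar, by fixed-point iteration):
  FIRST(E) = { ')', '+', 'id' }

To compute FIRST(E + A), process the symbols left to right:
Symbol E is a non-terminal. Add FIRST(E) \ {ε} = { ')', '+', 'id' }
E is not nullable (ε ∉ FIRST(E)), so stop here.
FIRST(E + A) = { ')', '+', 'id' }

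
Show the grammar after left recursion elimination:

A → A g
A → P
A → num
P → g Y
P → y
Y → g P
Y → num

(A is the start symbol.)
A is directly left-recursive. The standard transformation for
  A → A α₁ | ... | A α_m | β₁ | ... | β_n
is
  A  → β₁ A' | ... | β_n A'
  A' → α₁ A' | ... | α_m A' | ε

A → P becomes A → P A'
A → num becomes A → num A'
A → A g becomes A' → g A'
Add A' → ε

Productions for other non-terminals are unchanged:
  P → g Y
  P → y
  Y → g P
  Y → num

Resulting grammar:
A → P A'
A → num A'
A' → g A'
A' → ε
P → g Y
P → y
Y → g P
Y → num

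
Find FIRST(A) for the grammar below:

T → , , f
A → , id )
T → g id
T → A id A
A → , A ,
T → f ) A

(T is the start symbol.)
{ ',' }

To compute FIRST(A), examine every production with A on the left-hand side, reading each right-hand side left to right until a non-nullable symbol is reached.

From A → , id ):
  - ',' is a terminal: add ',' and stop
From A → , A ,:
  - ',' is a terminal: add ',' and stop

Collecting: FIRST(A) = { ',' }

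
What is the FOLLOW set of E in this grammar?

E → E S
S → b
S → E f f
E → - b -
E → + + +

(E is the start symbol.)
To compute FOLLOW(E), find every occurrence of E on a right-hand side N → α E β: add FIRST(β) \ {ε}, and if β is empty or nullable also add FOLLOW(N). Iterate to a fixed point.

E is the start symbol, so $ ∈ FOLLOW(E).
In E → E S: E is followed by S, add FIRST(S) \ {ε} = { '+', '-', 'b' }
In S → E f f: E is followed by f f, add FIRST(f f) \ {ε} = { 'f' }

Taking the union: FOLLOW(E) = { $, '+', '-', 'b', 'f' }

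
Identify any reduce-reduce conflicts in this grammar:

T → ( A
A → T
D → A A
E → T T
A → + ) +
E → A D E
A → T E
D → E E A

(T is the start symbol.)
A reduce-reduce conflict occurs when an LR(0) state has two complete items [A → α .] and [B → β .] — both call for a reduction, and with no lookahead the parser cannot choose between them.

Augment with T' → T and build the canonical LR(0) collection (I0 = CLOSURE({[T' → . T]}), then GOTO on every symbol after a dot until no new states appear). It has 19 states:
  I0: { [T → . ( A], [T' → . T] }  — shift
  I1: { [A → . + ) +], [A → . T E], [A → . T], [T → ( . A], [T → . ( A] }  — shift
  I2: { [T' → T .] }  — accept
  I3: { [A → + . ) +] }  — shift
  I4: { [T → ( A .] }  — reduce
  I5: { [A → . + ) +], [A → . T E], [A → . T], [A → T . E], [A → T .], [E → . A D E], [E → . T T], [T → . ( A] }  — shift, reduce
  I6: { [A → . + ) +], [A → . T E], [A → . T], [D → . A A], [D → . E E A], [E → . A D E], [E → . T T], [E → A . D E], [T → . ( A] }  — shift
  I7: { [A → T E .] }  — reduce
  I8: { [A → . + ) +], [A → . T E], [A → . T], [A → T . E], [A → T .], [E → . A D E], [E → . T T], [E → T . T], [T → . ( A] }  — shift, reduce
  I9: { [A → . + ) +], [A → . T E], [A → . T], [A → T . E], [A → T .], [E → . A D E], [E → . T T], [E → T . T], [E → T T .], [T → . ( A] }  — shift, 2 reduces
  I10: { [A → . + ) +], [A → . T E], [A → . T], [D → . A A], [D → . E E A], [D → A . A], [E → . A D E], [E → . T T], [E → A . D E], [T → . ( A] }  — shift
  I11: { [A → . + ) +], [A → . T E], [A → . T], [E → . A D E], [E → . T T], [E → A D . E], [T → . ( A] }  — shift
  I12: { [A → . + ) +], [A → . T E], [A → . T], [D → E . E A], [E → . A D E], [E → . T T], [T → . ( A] }  — shift
  I13: { [A → . + ) +], [A → . T E], [A → . T], [D → E E . A], [T → . ( A] }  — shift
  I14: { [D → E E A .] }  — reduce
  I15: { [E → A D E .] }  — reduce
  I16: { [A → . + ) +], [A → . T E], [A → . T], [D → . A A], [D → . E E A], [D → A . A], [D → A A .], [E → . A D E], [E → . T T], [E → A . D E], [T → . ( A] }  — shift, reduce
  I17: { [A → + ) . +] }  — shift
  I18: { [A → + ) + .] }  — reduce

I9 contains complete items [A → T .], [E → T T .] — reduce-reduce conflict.

Answer: Yes — I9: [A → T .] vs [E → T T .]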